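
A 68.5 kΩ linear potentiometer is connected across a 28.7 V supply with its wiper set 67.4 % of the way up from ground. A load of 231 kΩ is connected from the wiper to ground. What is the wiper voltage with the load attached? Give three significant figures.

The wiper splits the pot into (1−α)R = 22.33 kΩ above and αR = 46.17 kΩ below.
Lower section ‖ load = 38.48 kΩ.
V_wiper = 28.7 × 38.48/(22.33 + 38.48) = 18.2 V.

V ≈ 18.2 V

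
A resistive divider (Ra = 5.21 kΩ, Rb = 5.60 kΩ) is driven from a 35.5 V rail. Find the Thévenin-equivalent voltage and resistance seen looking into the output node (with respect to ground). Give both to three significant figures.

V_th = 18.4 V, R_th = 2.70 kΩ

V_th is the open-circuit tap voltage: 35.5 × 5.60/(5.21 + 5.60) = 18.4 V.
With the supply zeroed, Ra and Rb appear in parallel from the tap: R_th = Ra‖Rb = (5.21 × 5.60)/10.81 = 2.70 kΩ.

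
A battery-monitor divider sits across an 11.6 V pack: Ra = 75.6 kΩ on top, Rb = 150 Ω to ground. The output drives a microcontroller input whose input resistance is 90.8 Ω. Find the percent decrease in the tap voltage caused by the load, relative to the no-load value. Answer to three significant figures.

62.2 %

Unloaded V = 11.6 × 150/75750 = 0.02297 V.
Loaded: Rb‖R_L = 56.56 Ω, giving V = 11.6 × 56.56/75660 = 0.008672 V.
Drop = (0.02297 − 0.008672) / 0.02297 = 62.2 %.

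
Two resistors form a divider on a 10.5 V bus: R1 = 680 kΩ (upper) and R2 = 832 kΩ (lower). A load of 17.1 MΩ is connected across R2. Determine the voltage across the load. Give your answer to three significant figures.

V_out ≈ 5.65 V

The load sits in parallel with R2: R2‖R_L = (832 × 17100) / (832 + 17100) = 793.4 kΩ.
V_out = 10.5 × 793.4 / (680 + 793.4) = 10.5 × 793.4/1473 = 5.65 V.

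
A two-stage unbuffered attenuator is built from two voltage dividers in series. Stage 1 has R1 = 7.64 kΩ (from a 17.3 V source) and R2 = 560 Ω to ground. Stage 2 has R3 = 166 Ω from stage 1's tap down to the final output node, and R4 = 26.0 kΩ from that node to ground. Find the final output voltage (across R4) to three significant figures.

V_out ≈ 1.15 V

Stage 2 presents R3+R4 = 26170 Ω as a load on stage 1's tap.
Stage 1's lower leg becomes R2‖(R3+R4) = 548.3 Ω, so V_mid = 17.3 × 548.3/8188 = 1.158 V.
Stage 2 is itself unloaded: V_out = V_mid × R4/(R3+R4) = 1.158 × 26000/26170 = 1.15 V.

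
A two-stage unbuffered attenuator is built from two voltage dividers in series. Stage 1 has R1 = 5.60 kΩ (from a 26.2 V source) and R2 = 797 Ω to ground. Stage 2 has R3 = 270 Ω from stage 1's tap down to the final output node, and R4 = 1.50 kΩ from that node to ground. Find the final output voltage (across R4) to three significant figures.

Stage 2 presents R3+R4 = 1770 Ω as a load on stage 1's tap.
Stage 1's lower leg becomes R2‖(R3+R4) = 549.5 Ω, so V_mid = 26.2 × 549.5/6150 = 2.341 V.
Stage 2 is itself unloaded: V_out = V_mid × R4/(R3+R4) = 2.341 × 1500/1770 = 1.98 V.

V_out ≈ 1.98 V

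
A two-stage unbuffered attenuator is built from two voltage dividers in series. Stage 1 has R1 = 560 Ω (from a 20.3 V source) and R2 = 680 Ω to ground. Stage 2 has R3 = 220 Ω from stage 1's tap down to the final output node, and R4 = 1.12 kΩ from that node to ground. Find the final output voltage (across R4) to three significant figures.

V_out ≈ 7.57 V

Stage 2 presents R3+R4 = 1340 Ω as a load on stage 1's tap.
Stage 1's lower leg becomes R2‖(R3+R4) = 451.1 Ω, so V_mid = 20.3 × 451.1/1011 = 9.057 V.
Stage 2 is itself unloaded: V_out = V_mid × R4/(R3+R4) = 9.057 × 1120/1340 = 7.57 V.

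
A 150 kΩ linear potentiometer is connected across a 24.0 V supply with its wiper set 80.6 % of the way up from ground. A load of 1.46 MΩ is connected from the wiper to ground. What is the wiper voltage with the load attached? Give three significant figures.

V ≈ 19.0 V

The wiper splits the pot into (1−α)R = 29.10 kΩ above and αR = 120.9 kΩ below.
Lower section ‖ load = 111.7 kΩ.
V_wiper = 24.0 × 111.7/(29.10 + 111.7) = 19.0 V.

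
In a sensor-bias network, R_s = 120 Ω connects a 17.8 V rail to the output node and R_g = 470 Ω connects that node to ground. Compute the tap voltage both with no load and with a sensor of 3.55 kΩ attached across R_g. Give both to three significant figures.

Unloaded: 14.2 V; loaded: 13.8 V

Open-circuit: V = 17.8 × 470/(120 + 470) = 14.2 V.
With the load, R_g becomes R_g‖R_L = 415.0 Ω, so V = 17.8 × 415.0/535.0 = 13.8 V.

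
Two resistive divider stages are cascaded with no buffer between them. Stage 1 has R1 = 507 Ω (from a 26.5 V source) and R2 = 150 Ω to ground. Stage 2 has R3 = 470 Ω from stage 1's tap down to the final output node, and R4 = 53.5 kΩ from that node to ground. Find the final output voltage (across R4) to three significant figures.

V_out ≈ 5.98 V

Stage 2 presents R3+R4 = 53970 Ω as a load on stage 1's tap.
Stage 1's lower leg becomes R2‖(R3+R4) = 149.6 Ω, so V_mid = 26.5 × 149.6/656.6 = 6.037 V.
Stage 2 is itself unloaded: V_out = V_mid × R4/(R3+R4) = 6.037 × 53500/53970 = 5.98 V.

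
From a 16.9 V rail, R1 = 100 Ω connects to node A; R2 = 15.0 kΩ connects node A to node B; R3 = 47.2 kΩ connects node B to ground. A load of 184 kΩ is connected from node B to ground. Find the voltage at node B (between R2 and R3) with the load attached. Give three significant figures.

At node B, R3 is in parallel with the load: R3‖R_L = 37560 Ω.
Below node A the resistance is R2 + (R3‖R_L) = 52560 Ω, so V_A = 16.9 × 52560/52660 = 16.87 V.
Then V_B = V_A × (R3‖R_L)/(R2 + R3‖R_L) = 16.87 × 37560/52560 = 12.1 V.

V ≈ 12.1 V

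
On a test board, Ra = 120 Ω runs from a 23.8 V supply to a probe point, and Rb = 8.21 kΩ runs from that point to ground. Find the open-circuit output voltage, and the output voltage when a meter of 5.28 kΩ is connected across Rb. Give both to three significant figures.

Open-circuit: V = 23.8 × 8210/(120 + 8210) = 23.5 V.
With the load, Rb becomes Rb‖R_L = 3213 Ω, so V = 23.8 × 3213/3333 = 22.9 V.

Unloaded: 23.5 V; loaded: 22.9 V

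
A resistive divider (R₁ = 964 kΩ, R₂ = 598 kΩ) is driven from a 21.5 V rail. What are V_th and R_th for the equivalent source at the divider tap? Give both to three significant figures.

V_th = 8.23 V, R_th = 369 kΩ

V_th is the open-circuit tap voltage: 21.5 × 598/(964 + 598) = 8.23 V.
With the supply zeroed, R₁ and R₂ appear in parallel from the tap: R_th = R₁‖R₂ = (964 × 598)/1562 = 369 kΩ.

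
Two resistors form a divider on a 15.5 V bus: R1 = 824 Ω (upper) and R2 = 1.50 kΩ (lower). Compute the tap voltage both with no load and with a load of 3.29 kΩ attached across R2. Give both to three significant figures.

Unloaded: 10.0 V; loaded: 8.61 V

Open-circuit: V = 15.5 × 1500/(824 + 1500) = 10.0 V.
With the load, R2 becomes R2‖R_L = 1030 Ω, so V = 15.5 × 1030/1854 = 8.61 V.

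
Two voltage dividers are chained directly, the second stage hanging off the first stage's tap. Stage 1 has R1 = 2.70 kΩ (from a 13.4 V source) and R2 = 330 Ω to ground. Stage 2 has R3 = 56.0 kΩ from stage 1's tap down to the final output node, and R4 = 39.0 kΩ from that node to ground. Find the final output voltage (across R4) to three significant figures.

Stage 2 presents R3+R4 = 95000 Ω as a load on stage 1's tap.
Stage 1's lower leg becomes R2‖(R3+R4) = 328.9 Ω, so V_mid = 13.4 × 328.9/3029 = 1.455 V.
Stage 2 is itself unloaded: V_out = V_mid × R4/(R3+R4) = 1.455 × 39000/95000 = 0.597 V.

V_out ≈ 0.597 V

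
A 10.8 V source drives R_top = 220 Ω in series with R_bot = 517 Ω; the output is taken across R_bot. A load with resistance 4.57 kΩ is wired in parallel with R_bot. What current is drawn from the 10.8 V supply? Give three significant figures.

I ≈ 15.8 mA

R_bot‖R_L = 464.5 Ω, so the source sees R_top + R_bot‖R_L = 684.5 Ω.
I = 10.8 V / 684.5 Ω = 15.8 mA.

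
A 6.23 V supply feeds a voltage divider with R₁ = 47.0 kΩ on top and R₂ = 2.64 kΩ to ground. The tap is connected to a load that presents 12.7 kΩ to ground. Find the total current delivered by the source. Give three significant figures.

I ≈ 0.127 mA

R₂‖R_L = 2.186 kΩ, so the source sees R₁ + R₂‖R_L = 49.19 kΩ.
I = 6.23 V / 49.19 kΩ = 0.127 mA.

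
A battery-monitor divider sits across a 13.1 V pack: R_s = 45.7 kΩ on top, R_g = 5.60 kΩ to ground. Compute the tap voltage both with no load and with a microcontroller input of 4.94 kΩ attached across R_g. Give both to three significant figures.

Unloaded: 1.43 V; loaded: 0.712 V

Open-circuit: V = 13.1 × 5.60/(45.7 + 5.60) = 1.43 V.
With the load, R_g becomes R_g‖R_L = 2.625 kΩ, so V = 13.1 × 2.625/48.32 = 0.712 V.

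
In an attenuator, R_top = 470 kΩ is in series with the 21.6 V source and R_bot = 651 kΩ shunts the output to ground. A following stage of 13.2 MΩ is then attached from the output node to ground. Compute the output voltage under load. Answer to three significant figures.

V_out ≈ 12.3 V

The load sits in parallel with R_bot: R_bot‖R_L = (651 × 13200) / (651 + 13200) = 620.4 kΩ.
V_out = 21.6 × 620.4 / (470 + 620.4) = 21.6 × 620.4/1090 = 12.3 V.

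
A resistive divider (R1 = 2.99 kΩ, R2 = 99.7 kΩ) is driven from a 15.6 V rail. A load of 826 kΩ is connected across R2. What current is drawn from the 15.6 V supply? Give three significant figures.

R2‖R_L = 88.96 kΩ, so the source sees R1 + R2‖R_L = 91.95 kΩ.
I = 15.6 V / 91.95 kΩ = 0.170 mA.

I ≈ 0.170 mA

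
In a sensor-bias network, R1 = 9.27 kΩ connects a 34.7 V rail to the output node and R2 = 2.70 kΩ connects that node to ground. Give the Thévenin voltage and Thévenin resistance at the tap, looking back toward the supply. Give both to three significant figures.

V_th is the open-circuit tap voltage: 34.7 × 2.70/(9.27 + 2.70) = 7.83 V.
With the supply zeroed, R1 and R2 appear in parallel from the tap: R_th = R1‖R2 = (9.27 × 2.70)/11.97 = 2.09 kΩ.

V_th = 7.83 V, R_th = 2.09 kΩ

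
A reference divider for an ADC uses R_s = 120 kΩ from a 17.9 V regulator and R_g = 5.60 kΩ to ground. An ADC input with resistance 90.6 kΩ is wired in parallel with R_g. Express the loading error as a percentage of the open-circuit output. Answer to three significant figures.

5.58 %

The divider's output (Thévenin) resistance is R_s‖R_g = 5.350 kΩ.
Fractional drop under load = R_th/(R_th + R_L) = 5.350 / (5.350 + 90.6) = 0.05576.
So the output falls by 5.58 %.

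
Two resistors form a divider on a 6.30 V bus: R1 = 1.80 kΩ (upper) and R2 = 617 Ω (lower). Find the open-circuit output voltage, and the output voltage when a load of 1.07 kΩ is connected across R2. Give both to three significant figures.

Open-circuit: V = 6.30 × 617/(1800 + 617) = 1.61 V.
With the load, R2 becomes R2‖R_L = 391.3 Ω, so V = 6.30 × 391.3/2191 = 1.13 V.

Unloaded: 1.61 V; loaded: 1.13 V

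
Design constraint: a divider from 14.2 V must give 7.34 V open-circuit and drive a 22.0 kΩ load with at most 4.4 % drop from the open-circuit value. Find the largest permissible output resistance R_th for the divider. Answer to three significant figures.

R_th ≤ 1.01 kΩ

Loading drop = R_th/(R_th + R_L) ≤ 0.0440, so R_th ≤ R_L · ε/(1−ε) = 22.0 kΩ × 0.0440/0.9560 = 1.01 kΩ.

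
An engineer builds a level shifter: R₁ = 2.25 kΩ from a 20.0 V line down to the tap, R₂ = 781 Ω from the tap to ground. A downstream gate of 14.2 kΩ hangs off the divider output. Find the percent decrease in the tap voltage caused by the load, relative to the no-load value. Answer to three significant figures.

3.92 %

The divider's output (Thévenin) resistance is R₁‖R₂ = 579.8 Ω.
Fractional drop under load = R_th/(R_th + R_L) = 579.8 / (579.8 + 14200) = 0.03923.
So the output falls by 3.92 %.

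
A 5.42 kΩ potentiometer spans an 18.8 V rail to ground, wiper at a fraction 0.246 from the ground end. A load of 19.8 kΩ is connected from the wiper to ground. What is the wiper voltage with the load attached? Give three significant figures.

V ≈ 4.40 V

The wiper splits the pot into (1−α)R = 4.087 kΩ above and αR = 1.333 kΩ below.
Lower section ‖ load = 1.249 kΩ.
V_wiper = 18.8 × 1.249/(4.087 + 1.249) = 4.40 V.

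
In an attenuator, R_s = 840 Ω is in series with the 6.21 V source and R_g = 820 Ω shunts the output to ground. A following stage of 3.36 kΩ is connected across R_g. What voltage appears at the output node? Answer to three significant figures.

The load sits in parallel with R_g: R_g‖R_L = (820 × 3360) / (820 + 3360) = 659.1 Ω.
V_out = 6.21 × 659.1 / (840 + 659.1) = 6.21 × 659.1/1499 = 2.73 V.

V_out ≈ 2.73 V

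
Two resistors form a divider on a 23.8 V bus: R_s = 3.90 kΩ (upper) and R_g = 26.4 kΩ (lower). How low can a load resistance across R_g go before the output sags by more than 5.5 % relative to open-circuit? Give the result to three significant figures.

Output resistance R_th = R_s‖R_g = (3.90 × 26.4)/30.30 = 3.398 kΩ.
The fractional drop is R_th/(R_th + R_L); requiring this ≤ 0.0550 gives R_L ≥ R_th(1/0.0550 − 1) = 3.398 × 17.18 = 58.4 kΩ.

R_L(min) ≈ 58.4 kΩ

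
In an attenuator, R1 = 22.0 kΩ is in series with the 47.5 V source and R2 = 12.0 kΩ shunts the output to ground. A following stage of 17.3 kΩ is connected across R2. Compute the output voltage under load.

V_out ≈ 11.6 V

The load sits in parallel with R2: R2‖R_L = (12.0 × 17.3) / (12.0 + 17.3) = 7.085 kΩ.
V_out = 47.5 × 7.085 / (22.0 + 7.085) = 47.5 × 7.085/29.09 = 11.6 V.
(Unloaded it would have been 16.8 V.)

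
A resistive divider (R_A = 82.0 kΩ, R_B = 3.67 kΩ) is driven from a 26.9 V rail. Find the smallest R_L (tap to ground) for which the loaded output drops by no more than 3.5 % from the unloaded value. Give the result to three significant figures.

R_L(min) ≈ 96.9 kΩ

Output resistance R_th = R_A‖R_B = (82.0 × 3.67)/85.67 = 3.513 kΩ.
The fractional drop is R_th/(R_th + R_L); requiring this ≤ 0.0350 gives R_L ≥ R_th(1/0.0350 − 1) = 3.513 × 27.57 = 96.9 kΩ.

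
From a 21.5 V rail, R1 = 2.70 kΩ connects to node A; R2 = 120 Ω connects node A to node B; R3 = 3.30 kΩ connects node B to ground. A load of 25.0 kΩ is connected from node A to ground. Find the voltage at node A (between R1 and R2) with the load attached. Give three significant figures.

V ≈ 11.3 V

Below node A the series string R2+R3 = 3420 Ω sits in parallel with the 25000 Ω load: 3008 Ω.
V_A = 21.5 × 3008/(2700 + 3008) = 11.3 V.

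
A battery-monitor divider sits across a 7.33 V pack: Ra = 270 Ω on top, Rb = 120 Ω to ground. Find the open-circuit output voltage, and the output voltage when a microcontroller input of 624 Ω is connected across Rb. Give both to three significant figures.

Open-circuit: V = 7.33 × 120/(270 + 120) = 2.26 V.
With the load, Rb becomes Rb‖R_L = 100.6 Ω, so V = 7.33 × 100.6/370.6 = 1.99 V.

Unloaded: 2.26 V; loaded: 1.99 V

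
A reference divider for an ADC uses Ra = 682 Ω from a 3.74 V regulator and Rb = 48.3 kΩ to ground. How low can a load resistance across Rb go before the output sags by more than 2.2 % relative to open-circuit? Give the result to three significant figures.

R_L(min) ≈ 29.9 kΩ

Output resistance R_th = Ra‖Rb = (682 × 48300)/48980 = 672.5 Ω.
The fractional drop is R_th/(R_th + R_L); requiring this ≤ 0.0220 gives R_L ≥ R_th(1/0.0220 − 1) = 672.5 × 44.45 = 29.9 kΩ.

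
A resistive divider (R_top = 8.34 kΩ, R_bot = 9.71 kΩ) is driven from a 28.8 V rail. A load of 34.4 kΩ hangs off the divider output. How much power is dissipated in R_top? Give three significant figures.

P ≈ 27.3 mW

Total resistance from the source is R_top + (R_bot‖R_L) = 15.91 kΩ, so I = 28.8/15.91 kΩ = 1.810 mA.
P = I²·R_top = (1.810 mA)² × 8.34 kΩ = 27.3 mW.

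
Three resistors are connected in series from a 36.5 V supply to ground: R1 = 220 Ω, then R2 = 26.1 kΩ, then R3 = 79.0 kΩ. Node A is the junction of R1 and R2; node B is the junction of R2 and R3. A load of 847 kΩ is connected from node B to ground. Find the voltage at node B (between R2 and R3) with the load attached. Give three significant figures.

V ≈ 26.8 V

At node B, R3 is in parallel with the load: R3‖R_L = 72260 Ω.
Below node A the resistance is R2 + (R3‖R_L) = 98360 Ω, so V_A = 36.5 × 98360/98580 = 36.42 V.
Then V_B = V_A × (R3‖R_L)/(R2 + R3‖R_L) = 36.42 × 72260/98360 = 26.8 V.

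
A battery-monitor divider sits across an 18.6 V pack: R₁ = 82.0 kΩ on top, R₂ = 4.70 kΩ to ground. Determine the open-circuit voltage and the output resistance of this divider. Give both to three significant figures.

V_th is the open-circuit tap voltage: 18.6 × 4.70/(82.0 + 4.70) = 1.01 V.
With the supply zeroed, R₁ and R₂ appear in parallel from the tap: R_th = R₁‖R₂ = (82.0 × 4.70)/86.70 = 4.45 kΩ.

V_th = 1.01 V, R_th = 4.45 kΩ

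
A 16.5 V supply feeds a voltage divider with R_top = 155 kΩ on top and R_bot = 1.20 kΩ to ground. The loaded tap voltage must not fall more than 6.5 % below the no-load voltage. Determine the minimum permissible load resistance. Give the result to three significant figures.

Output resistance R_th = R_top‖R_bot = (155 × 1.20)/156.2 = 1.191 kΩ.
The fractional drop is R_th/(R_th + R_L); requiring this ≤ 0.0650 gives R_L ≥ R_th(1/0.0650 − 1) = 1.191 × 14.38 = 17.1 kΩ.

R_L(min) ≈ 17.1 kΩ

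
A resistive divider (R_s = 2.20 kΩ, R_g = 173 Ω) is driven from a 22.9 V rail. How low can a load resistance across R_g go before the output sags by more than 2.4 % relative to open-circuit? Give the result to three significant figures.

Output resistance R_th = R_s‖R_g = (2200 × 173)/2373 = 160.4 Ω.
The fractional drop is R_th/(R_th + R_L); requiring this ≤ 0.0240 gives R_L ≥ R_th(1/0.0240 − 1) = 160.4 × 40.67 = 6.52 kΩ.

R_L(min) ≈ 6.52 kΩ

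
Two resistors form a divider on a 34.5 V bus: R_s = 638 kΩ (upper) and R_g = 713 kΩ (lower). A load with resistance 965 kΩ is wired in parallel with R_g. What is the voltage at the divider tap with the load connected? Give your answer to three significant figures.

V_out ≈ 13.5 V

The load sits in parallel with R_g: R_g‖R_L = (713 × 965) / (713 + 965) = 410.0 kΩ.
V_out = 34.5 × 410.0 / (638 + 410.0) = 34.5 × 410.0/1048 = 13.5 V.
(Unloaded it would have been 18.2 V.)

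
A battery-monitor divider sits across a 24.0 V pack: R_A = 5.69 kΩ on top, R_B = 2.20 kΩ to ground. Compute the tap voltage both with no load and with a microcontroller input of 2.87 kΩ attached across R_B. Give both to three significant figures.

Unloaded: 6.69 V; loaded: 4.31 V

Open-circuit: V = 24.0 × 2.20/(5.69 + 2.20) = 6.69 V.
With the load, R_B becomes R_B‖R_L = 1.245 kΩ, so V = 24.0 × 1.245/6.935 = 4.31 V.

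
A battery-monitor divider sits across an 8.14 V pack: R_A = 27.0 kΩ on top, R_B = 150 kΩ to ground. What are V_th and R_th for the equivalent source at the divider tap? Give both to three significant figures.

V_th is the open-circuit tap voltage: 8.14 × 150/(27.0 + 150) = 6.90 V.
With the supply zeroed, R_A and R_B appear in parallel from the tap: R_th = R_A‖R_B = (27.0 × 150)/177.0 = 22.9 kΩ.

V_th = 6.90 V, R_th = 22.9 kΩ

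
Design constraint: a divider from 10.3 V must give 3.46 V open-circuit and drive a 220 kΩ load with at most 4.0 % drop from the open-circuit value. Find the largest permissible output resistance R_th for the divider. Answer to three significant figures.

Loading drop = R_th/(R_th + R_L) ≤ 0.0400, so R_th ≤ R_L · ε/(1−ε) = 220 kΩ × 0.0400/0.9600 = 9.17 kΩ.
(Any R1, R2 with R2/(R1+R2) = 0.336 and R1‖R2 ≤ 9.17 kΩ will meet the spec.)

R_th ≤ 9.17 kΩ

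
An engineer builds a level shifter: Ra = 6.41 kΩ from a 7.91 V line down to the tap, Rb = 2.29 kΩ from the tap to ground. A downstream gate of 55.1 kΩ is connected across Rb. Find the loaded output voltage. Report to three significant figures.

V_out ≈ 2.02 V

The load sits in parallel with Rb: Rb‖R_L = (2.29 × 55.1) / (2.29 + 55.1) = 2.199 kΩ.
V_out = 7.91 × 2.199 / (6.41 + 2.199) = 7.91 × 2.199/8.609 = 2.02 V.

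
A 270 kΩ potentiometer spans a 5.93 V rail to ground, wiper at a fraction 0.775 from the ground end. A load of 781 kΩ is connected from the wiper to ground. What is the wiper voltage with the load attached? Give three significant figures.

The wiper splits the pot into (1−α)R = 60.75 kΩ above and αR = 209.2 kΩ below.
Lower section ‖ load = 165.0 kΩ.
V_wiper = 5.93 × 165.0/(60.75 + 165.0) = 4.33 V.

V ≈ 4.33 V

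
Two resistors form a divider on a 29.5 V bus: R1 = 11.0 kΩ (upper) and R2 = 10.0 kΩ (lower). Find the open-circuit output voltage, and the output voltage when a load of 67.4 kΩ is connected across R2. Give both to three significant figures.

Open-circuit: V = 29.5 × 10.0/(11.0 + 10.0) = 14.0 V.
With the load, R2 becomes R2‖R_L = 8.708 kΩ, so V = 29.5 × 8.708/19.71 = 13.0 V.

Unloaded: 14.0 V; loaded: 13.0 V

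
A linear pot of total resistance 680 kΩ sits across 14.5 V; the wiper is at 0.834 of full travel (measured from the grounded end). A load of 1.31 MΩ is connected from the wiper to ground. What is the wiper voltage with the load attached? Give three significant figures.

The wiper splits the pot into (1−α)R = 112.9 kΩ above and αR = 567.1 kΩ below.
Lower section ‖ load = 395.8 kΩ.
V_wiper = 14.5 × 395.8/(112.9 + 395.8) = 11.3 V.

V ≈ 11.3 V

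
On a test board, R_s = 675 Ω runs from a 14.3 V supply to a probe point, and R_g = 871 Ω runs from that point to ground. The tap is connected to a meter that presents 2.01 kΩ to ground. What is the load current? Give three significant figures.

I_L ≈ 3.37 mA

R_g‖R_L = 607.7 Ω; V_out = 14.3 × 607.7/1283 = 6.775 V.
I_L = V_out / R_L = 6.775 / 2.01 kΩ = 3.37 mA.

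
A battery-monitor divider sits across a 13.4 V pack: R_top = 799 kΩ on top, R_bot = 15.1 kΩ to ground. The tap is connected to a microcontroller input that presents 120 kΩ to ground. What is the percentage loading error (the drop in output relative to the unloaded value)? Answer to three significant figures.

11.0 %

Unloaded V = 13.4 × 15.1/814.1 = 0.24854 V.
Loaded: R_bot‖R_L = 13.41 kΩ, giving V = 13.4 × 13.41/812.4 = 0.22122 V.
Drop = (0.24854 − 0.22122) / 0.24854 = 11.0 %.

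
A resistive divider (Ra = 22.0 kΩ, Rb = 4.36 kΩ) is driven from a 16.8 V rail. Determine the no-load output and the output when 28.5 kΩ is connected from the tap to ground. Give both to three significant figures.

Unloaded: 2.78 V; loaded: 2.46 V

Open-circuit: V = 16.8 × 4.36/(22.0 + 4.36) = 2.78 V.
With the load, Rb becomes Rb‖R_L = 3.781 kΩ, so V = 16.8 × 3.781/25.78 = 2.46 V.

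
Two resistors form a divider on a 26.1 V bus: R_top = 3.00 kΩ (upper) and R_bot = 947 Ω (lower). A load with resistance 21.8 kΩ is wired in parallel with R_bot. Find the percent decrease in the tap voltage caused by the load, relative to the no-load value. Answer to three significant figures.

The divider's output (Thévenin) resistance is R_top‖R_bot = 719.8 Ω.
Fractional drop under load = R_th/(R_th + R_L) = 719.8 / (719.8 + 21800) = 0.03196.
So the output falls by 3.20 %.

3.20 %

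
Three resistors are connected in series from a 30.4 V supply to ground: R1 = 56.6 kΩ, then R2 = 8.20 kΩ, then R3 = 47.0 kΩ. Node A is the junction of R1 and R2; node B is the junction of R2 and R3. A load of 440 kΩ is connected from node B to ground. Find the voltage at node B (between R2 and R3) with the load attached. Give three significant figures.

V ≈ 12.0 V

At node B, R3 is in parallel with the load: R3‖R_L = 42.46 kΩ.
Below node A the resistance is R2 + (R3‖R_L) = 50.66 kΩ, so V_A = 30.4 × 50.66/107.3 = 14.36 V.
Then V_B = V_A × (R3‖R_L)/(R2 + R3‖R_L) = 14.36 × 42.46/50.66 = 12.0 V.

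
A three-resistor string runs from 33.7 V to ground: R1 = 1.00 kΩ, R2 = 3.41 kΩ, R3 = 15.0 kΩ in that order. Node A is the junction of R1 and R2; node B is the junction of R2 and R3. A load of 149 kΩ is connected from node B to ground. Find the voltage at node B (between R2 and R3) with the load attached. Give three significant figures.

V ≈ 25.5 V

At node B, R3 is in parallel with the load: R3‖R_L = 13.63 kΩ.
Below node A the resistance is R2 + (R3‖R_L) = 17.04 kΩ, so V_A = 33.7 × 17.04/18.04 = 31.83 V.
Then V_B = V_A × (R3‖R_L)/(R2 + R3‖R_L) = 31.83 × 13.63/17.04 = 25.5 V.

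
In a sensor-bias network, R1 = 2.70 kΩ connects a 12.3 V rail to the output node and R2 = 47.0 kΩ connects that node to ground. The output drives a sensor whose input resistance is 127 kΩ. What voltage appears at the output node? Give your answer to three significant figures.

The load sits in parallel with R2: R2‖R_L = (47.0 × 127) / (47.0 + 127) = 34.30 kΩ.
V_out = 12.3 × 34.30 / (2.70 + 34.30) = 12.3 × 34.30/37.00 = 11.4 V.

V_out ≈ 11.4 V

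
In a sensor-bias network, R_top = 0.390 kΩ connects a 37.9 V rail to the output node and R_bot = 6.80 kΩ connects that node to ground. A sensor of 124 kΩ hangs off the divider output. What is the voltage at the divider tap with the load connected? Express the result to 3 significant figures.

V_out ≈ 35.7 V

The load sits in parallel with R_bot: R_bot‖R_L = (6800 × 124000) / (6800 + 124000) = 6446 Ω.
V_out = 37.9 × 6446 / (390 + 6446) = 37.9 × 6446/6836 = 35.7 V.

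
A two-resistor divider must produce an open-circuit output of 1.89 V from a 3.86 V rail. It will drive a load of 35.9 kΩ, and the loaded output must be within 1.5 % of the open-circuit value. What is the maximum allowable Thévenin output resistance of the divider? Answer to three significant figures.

R_th ≤ 547 Ω

Loading drop = R_th/(R_th + R_L) ≤ 0.0150, so R_th ≤ R_L · ε/(1−ε) = 35.9 kΩ × 0.0150/0.9850 = 547 Ω.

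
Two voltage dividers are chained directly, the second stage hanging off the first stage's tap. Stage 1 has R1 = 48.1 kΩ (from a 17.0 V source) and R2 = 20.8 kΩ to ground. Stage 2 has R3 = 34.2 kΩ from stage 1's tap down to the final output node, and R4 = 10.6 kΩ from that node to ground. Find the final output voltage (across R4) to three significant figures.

V_out ≈ 0.917 V

Stage 2 presents R3+R4 = 44.80 kΩ as a load on stage 1's tap.
Stage 1's lower leg becomes R2‖(R3+R4) = 14.20 kΩ, so V_mid = 17.0 × 14.20/62.30 = 3.876 V.
Stage 2 is itself unloaded: V_out = V_mid × R4/(R3+R4) = 3.876 × 10.6/44.80 = 0.917 V.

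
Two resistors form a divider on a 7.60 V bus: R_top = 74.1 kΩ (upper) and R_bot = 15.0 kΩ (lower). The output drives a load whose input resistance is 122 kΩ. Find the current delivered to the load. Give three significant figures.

I_L ≈ 9.51 µA

R_bot‖R_L = 13.36 kΩ; V_out = 7.60 × 13.36/87.46 = 1.161 V.
I_L = V_out / R_L = 1.161 / 122 kΩ = 9.51 µA.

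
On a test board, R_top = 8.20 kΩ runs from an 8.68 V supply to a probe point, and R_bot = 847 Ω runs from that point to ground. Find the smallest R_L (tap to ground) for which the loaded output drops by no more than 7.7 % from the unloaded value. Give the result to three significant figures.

Output resistance R_th = R_top‖R_bot = (8200 × 847)/9047 = 767.7 Ω.
The fractional drop is R_th/(R_th + R_L); requiring this ≤ 0.0770 gives R_L ≥ R_th(1/0.0770 − 1) = 767.7 × 11.99 = 9.20 kΩ.

R_L(min) ≈ 9.20 kΩ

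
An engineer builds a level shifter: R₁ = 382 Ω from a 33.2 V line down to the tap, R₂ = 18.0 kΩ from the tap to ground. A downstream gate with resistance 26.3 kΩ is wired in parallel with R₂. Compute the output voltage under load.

V_out ≈ 32.1 V

The load sits in parallel with R₂: R₂‖R_L = (18000 × 26300) / (18000 + 26300) = 10690 Ω.
V_out = 33.2 × 10690 / (382 + 10690) = 33.2 × 10690/11070 = 32.1 V.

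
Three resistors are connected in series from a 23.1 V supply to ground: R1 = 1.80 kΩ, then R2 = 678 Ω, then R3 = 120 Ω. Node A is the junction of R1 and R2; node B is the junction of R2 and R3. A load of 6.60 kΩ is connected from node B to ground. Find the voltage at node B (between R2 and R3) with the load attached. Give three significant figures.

V ≈ 1.05 V

At node B, R3 is in parallel with the load: R3‖R_L = 117.9 Ω.
Below node A the resistance is R2 + (R3‖R_L) = 795.9 Ω, so V_A = 23.1 × 795.9/2596 = 7.082 V.
Then V_B = V_A × (R3‖R_L)/(R2 + R3‖R_L) = 7.082 × 117.9/795.9 = 1.05 V.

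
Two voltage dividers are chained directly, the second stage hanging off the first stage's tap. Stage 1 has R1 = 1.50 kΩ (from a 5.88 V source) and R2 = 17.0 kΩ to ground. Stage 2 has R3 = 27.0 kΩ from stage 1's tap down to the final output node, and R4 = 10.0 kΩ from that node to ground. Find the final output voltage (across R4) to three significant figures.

V_out ≈ 1.41 V

Stage 2 presents R3+R4 = 37.00 kΩ as a load on stage 1's tap.
Stage 1's lower leg becomes R2‖(R3+R4) = 11.65 kΩ, so V_mid = 5.88 × 11.65/13.15 = 5.209 V.
Stage 2 is itself unloaded: V_out = V_mid × R4/(R3+R4) = 5.209 × 10.0/37.00 = 1.41 V.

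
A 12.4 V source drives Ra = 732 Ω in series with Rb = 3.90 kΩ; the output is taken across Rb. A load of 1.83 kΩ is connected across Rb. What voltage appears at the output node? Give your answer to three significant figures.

V_out ≈ 7.81 V

The load sits in parallel with Rb: Rb‖R_L = (3900 × 1830) / (3900 + 1830) = 1246 Ω.
V_out = 12.4 × 1246 / (732 + 1246) = 12.4 × 1246/1978 = 7.81 V.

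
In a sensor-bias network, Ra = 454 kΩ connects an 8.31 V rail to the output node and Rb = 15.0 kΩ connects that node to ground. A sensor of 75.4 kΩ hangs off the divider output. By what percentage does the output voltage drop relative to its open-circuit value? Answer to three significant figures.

The divider's output (Thévenin) resistance is Ra‖Rb = 14.52 kΩ.
Fractional drop under load = R_th/(R_th + R_L) = 14.52 / (14.52 + 75.4) = 0.1615.
So the output falls by 16.1 %.

16.1 %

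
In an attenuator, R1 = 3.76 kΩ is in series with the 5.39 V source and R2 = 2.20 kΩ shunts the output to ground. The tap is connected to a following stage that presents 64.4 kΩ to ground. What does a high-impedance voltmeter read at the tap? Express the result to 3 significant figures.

V_out ≈ 1.95 V

The load sits in parallel with R2: R2‖R_L = (2.20 × 64.4) / (2.20 + 64.4) = 2.127 kΩ.
V_out = 5.39 × 2.127 / (3.76 + 2.127) = 5.39 × 2.127/5.887 = 1.95 V.
(Unloaded it would have been 1.99 V.)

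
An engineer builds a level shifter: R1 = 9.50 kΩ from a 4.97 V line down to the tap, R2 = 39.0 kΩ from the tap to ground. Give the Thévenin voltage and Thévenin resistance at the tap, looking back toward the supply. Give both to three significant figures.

V_th is the open-circuit tap voltage: 4.97 × 39.0/(9.50 + 39.0) = 4.00 V.
With the supply zeroed, R1 and R2 appear in parallel from the tap: R_th = R1‖R2 = (9.50 × 39.0)/48.50 = 7.64 kΩ.

V_th = 4.00 V, R_th = 7.64 kΩ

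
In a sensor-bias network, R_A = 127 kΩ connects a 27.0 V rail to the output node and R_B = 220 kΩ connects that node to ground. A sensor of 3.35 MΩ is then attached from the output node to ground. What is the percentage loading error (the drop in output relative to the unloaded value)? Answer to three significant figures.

2.35 %

The divider's output (Thévenin) resistance is R_A‖R_B = 80.52 kΩ.
Fractional drop under load = R_th/(R_th + R_L) = 80.52 / (80.52 + 3350) = 0.02347.
So the output falls by 2.35 %.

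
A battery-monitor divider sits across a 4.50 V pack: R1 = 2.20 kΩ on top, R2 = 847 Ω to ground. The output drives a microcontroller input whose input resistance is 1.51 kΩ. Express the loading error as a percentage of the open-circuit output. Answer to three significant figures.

The divider's output (Thévenin) resistance is R1‖R2 = 611.6 Ω.
Fractional drop under load = R_th/(R_th + R_L) = 611.6 / (611.6 + 1510) = 0.2883.
So the output falls by 28.8 %.

28.8 %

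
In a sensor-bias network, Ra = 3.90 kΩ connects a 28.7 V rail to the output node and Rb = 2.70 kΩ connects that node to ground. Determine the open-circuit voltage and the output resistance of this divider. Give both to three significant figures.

V_th is the open-circuit tap voltage: 28.7 × 2.70/(3.90 + 2.70) = 11.7 V.
With the supply zeroed, Ra and Rb appear in parallel from the tap: R_th = Ra‖Rb = (3.90 × 2.70)/6.600 = 1.60 kΩ.

V_th = 11.7 V, R_th = 1.60 kΩ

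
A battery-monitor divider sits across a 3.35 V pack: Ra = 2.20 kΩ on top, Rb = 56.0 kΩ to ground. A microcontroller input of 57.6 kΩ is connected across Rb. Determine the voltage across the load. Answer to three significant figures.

V_out ≈ 3.11 V

The load sits in parallel with Rb: Rb‖R_L = (56.0 × 57.6) / (56.0 + 57.6) = 28.39 kΩ.
V_out = 3.35 × 28.39 / (2.20 + 28.39) = 3.35 × 28.39/30.59 = 3.11 V.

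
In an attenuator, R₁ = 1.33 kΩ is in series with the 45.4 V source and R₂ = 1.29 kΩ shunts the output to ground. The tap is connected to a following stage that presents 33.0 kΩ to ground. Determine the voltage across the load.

V_out ≈ 21.9 V

The load sits in parallel with R₂: R₂‖R_L = (1.29 × 33.0) / (1.29 + 33.0) = 1.241 kΩ.
V_out = 45.4 × 1.241 / (1.33 + 1.241) = 45.4 × 1.241/2.571 = 21.9 V.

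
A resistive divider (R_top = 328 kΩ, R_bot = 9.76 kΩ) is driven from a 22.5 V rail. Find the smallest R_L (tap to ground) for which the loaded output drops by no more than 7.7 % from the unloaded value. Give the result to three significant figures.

R_L(min) ≈ 114 kΩ

Output resistance R_th = R_top‖R_bot = (328 × 9.76)/337.8 = 9.478 kΩ.
The fractional drop is R_th/(R_th + R_L); requiring this ≤ 0.0770 gives R_L ≥ R_th(1/0.0770 − 1) = 9.478 × 11.99 = 114 kΩ.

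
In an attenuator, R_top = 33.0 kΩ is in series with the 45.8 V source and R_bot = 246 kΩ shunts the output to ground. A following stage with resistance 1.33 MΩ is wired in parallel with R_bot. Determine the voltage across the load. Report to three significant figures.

The load sits in parallel with R_bot: R_bot‖R_L = (246 × 1330) / (246 + 1330) = 207.6 kΩ.
V_out = 45.8 × 207.6 / (33.0 + 207.6) = 45.8 × 207.6/240.6 = 39.5 V.

V_out ≈ 39.5 V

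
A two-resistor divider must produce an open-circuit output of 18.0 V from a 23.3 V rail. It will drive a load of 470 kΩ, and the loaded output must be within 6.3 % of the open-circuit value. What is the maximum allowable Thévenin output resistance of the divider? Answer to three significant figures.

R_th ≤ 31.6 kΩ

Loading drop = R_th/(R_th + R_L) ≤ 0.0630, so R_th ≤ R_L · ε/(1−ε) = 470 kΩ × 0.0630/0.9370 = 31.6 kΩ.
(Any R1, R2 with R2/(R1+R2) = 0.773 and R1‖R2 ≤ 31.6 kΩ will meet the spec.)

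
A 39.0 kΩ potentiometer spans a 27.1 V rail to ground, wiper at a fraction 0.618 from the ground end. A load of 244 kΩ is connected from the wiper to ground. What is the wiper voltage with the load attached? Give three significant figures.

V ≈ 16.1 V

The wiper splits the pot into (1−α)R = 14.90 kΩ above and αR = 24.10 kΩ below.
Lower section ‖ load = 21.94 kΩ.
V_wiper = 27.1 × 21.94/(14.90 + 21.94) = 16.1 V.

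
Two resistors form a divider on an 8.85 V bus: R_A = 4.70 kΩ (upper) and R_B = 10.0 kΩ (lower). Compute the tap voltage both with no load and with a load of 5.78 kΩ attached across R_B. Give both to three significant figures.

Open-circuit: V = 8.85 × 10.0/(4.70 + 10.0) = 6.02 V.
With the load, R_B becomes R_B‖R_L = 3.663 kΩ, so V = 8.85 × 3.663/8.363 = 3.88 V.

Unloaded: 6.02 V; loaded: 3.88 V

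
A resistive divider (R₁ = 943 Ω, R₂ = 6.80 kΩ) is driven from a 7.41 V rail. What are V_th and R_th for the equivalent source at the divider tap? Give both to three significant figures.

V_th is the open-circuit tap voltage: 7.41 × 6800/(943 + 6800) = 6.51 V.
With the supply zeroed, R₁ and R₂ appear in parallel from the tap: R_th = R₁‖R₂ = (943 × 6800)/7743 = 828 Ω.

V_th = 6.51 V, R_th = 828 Ω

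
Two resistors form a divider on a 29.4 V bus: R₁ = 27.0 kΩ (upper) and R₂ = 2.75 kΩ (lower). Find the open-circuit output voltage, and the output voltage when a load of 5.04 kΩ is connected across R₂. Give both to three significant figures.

Open-circuit: V = 29.4 × 2.75/(27.0 + 2.75) = 2.72 V.
With the load, R₂ becomes R₂‖R_L = 1.779 kΩ, so V = 29.4 × 1.779/28.78 = 1.82 V.

Unloaded: 2.72 V; loaded: 1.82 V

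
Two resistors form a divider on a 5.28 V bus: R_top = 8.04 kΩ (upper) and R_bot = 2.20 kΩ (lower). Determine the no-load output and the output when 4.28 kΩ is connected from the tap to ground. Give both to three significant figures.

Open-circuit: V = 5.28 × 2.20/(8.04 + 2.20) = 1.13 V.
With the load, R_bot becomes R_bot‖R_L = 1.453 kΩ, so V = 5.28 × 1.453/9.493 = 0.808 V.

Unloaded: 1.13 V; loaded: 0.808 V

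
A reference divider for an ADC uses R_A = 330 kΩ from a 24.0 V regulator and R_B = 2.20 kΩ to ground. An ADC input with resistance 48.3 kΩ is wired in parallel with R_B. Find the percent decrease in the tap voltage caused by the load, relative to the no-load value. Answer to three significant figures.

4.33 %

The divider's output (Thévenin) resistance is R_A‖R_B = 2.185 kΩ.
Fractional drop under load = R_th/(R_th + R_L) = 2.185 / (2.185 + 48.3) = 0.04329.
So the output falls by 4.33 %.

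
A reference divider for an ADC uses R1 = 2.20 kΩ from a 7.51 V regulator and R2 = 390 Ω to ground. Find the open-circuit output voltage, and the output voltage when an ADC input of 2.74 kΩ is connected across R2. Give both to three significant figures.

Open-circuit: V = 7.51 × 390/(2200 + 390) = 1.13 V.
With the load, R2 becomes R2‖R_L = 341.4 Ω, so V = 7.51 × 341.4/2541 = 1.01 V.

Unloaded: 1.13 V; loaded: 1.01 V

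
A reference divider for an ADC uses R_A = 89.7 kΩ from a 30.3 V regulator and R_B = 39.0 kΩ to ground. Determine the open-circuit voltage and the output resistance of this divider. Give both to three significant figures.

V_th = 9.18 V, R_th = 27.2 kΩ

V_th is the open-circuit tap voltage: 30.3 × 39.0/(89.7 + 39.0) = 9.18 V.
With the supply zeroed, R_A and R_B appear in parallel from the tap: R_th = R_A‖R_B = (89.7 × 39.0)/128.7 = 27.2 kΩ.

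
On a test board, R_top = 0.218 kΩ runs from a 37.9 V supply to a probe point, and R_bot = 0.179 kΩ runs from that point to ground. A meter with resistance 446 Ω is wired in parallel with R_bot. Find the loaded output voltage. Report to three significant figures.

V_out ≈ 14.0 V

The load sits in parallel with R_bot: R_bot‖R_L = (179 × 446) / (179 + 446) = 127.7 Ω.
V_out = 37.9 × 127.7 / (218 + 127.7) = 37.9 × 127.7/345.7 = 14.0 V.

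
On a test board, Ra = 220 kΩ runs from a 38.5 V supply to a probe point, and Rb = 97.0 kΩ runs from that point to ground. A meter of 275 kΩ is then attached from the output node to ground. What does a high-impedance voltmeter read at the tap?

The load sits in parallel with Rb: Rb‖R_L = (97.0 × 275) / (97.0 + 275) = 71.71 kΩ.
V_out = 38.5 × 71.71 / (220 + 71.71) = 38.5 × 71.71/291.7 = 9.46 V.

V_out ≈ 9.46 V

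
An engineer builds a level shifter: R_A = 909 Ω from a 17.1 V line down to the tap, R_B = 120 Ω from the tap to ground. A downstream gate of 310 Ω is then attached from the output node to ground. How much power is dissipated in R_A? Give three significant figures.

P ≈ 268 mW

Total resistance from the source is R_A + (R_B‖R_L) = 995.5 Ω, so I = 17.1/995.5 Ω = 17.18 mA.
P = I²·R_A = (17.18 mA)² × 909 Ω = 268 mW.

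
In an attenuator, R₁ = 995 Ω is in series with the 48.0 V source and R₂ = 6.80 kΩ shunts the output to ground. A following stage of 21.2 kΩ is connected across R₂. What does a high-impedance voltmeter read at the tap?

The load sits in parallel with R₂: R₂‖R_L = (6800 × 21200) / (6800 + 21200) = 5149 Ω.
V_out = 48.0 × 5149 / (995 + 5149) = 48.0 × 5149/6144 = 40.2 V.

V_out ≈ 40.2 V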